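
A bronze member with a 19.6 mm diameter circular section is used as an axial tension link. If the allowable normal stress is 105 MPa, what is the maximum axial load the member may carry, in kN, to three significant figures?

31.7 kN

A = 301.7 mm².
P_max = σ_allow · A = 105 · 301.7 = 31680 N = 31.68 kN.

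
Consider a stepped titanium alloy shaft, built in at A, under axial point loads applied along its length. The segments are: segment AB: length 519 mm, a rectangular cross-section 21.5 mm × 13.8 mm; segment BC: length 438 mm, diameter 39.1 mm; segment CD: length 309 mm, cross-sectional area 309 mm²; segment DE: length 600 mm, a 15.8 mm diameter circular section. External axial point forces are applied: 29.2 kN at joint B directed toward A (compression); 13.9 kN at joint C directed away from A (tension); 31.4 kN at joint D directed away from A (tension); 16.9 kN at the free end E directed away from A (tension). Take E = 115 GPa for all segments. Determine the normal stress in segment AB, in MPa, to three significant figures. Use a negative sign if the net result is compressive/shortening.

Internal axial forces (sectioning from the free end, tension +): N_DE = 16.9 kN, N_CD = 48.3 kN, N_BC = 62.2 kN, N_AB = 33 kN.
A_AB = 296.7 mm².
σ_AB = N_AB/A_AB = 33000/296.7 = 111.2 MPa.

111 MPa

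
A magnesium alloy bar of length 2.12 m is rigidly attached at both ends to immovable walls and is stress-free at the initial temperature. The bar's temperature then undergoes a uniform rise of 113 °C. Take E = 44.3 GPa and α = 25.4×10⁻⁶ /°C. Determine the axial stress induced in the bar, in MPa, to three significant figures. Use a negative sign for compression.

Free thermal expansion αLΔT = 25.4e-6 · 2120 · 113 = 6.085 mm.
The walls impose strain ε = −(6.085)/2120 = -2.8702e-03; σ = Eε = 44300 · -2.8702e-03 = -127.1 MPa.

-127 MPa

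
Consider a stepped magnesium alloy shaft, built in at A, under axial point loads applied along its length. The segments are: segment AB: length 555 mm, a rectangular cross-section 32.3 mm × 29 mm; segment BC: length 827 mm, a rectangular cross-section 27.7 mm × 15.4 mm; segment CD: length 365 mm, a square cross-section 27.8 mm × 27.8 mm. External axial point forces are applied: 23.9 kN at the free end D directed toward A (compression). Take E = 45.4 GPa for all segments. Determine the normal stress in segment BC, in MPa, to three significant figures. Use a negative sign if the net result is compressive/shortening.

-56.0 MPa

Internal axial forces (sectioning from the free end, tension +): N_CD = -23.9 kN, N_BC = -23.9 kN, N_AB = -23.9 kN.
A_BC = 426.6 mm².
σ_BC = N_BC/A_BC = -23900/426.6 = -56.03 MPa.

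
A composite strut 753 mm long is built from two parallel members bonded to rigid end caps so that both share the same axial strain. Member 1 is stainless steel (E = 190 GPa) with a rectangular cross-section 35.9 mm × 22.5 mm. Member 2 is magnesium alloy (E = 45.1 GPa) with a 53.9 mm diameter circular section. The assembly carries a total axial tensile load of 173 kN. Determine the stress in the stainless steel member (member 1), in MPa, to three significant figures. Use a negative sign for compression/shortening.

A_1 = 807.8 mm².
A_2 = 2282 mm².
Equal strain + equilibrium ⇒ each member carries load in proportion to AE: A₁E₁ = 153500000 N, A₂E₂ = 102900000 N, ΣAE = 256400000 N.
σ₁ = P·E₁/ΣAE = 173000·190000/256400000 = 128.2 MPa.

128 MPa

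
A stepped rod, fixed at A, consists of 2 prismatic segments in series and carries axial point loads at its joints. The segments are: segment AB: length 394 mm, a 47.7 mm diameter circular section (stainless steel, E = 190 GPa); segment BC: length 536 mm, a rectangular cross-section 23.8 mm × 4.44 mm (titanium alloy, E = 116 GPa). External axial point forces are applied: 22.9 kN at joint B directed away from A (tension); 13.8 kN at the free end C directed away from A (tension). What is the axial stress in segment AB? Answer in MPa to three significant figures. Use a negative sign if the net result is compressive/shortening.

20.5 MPa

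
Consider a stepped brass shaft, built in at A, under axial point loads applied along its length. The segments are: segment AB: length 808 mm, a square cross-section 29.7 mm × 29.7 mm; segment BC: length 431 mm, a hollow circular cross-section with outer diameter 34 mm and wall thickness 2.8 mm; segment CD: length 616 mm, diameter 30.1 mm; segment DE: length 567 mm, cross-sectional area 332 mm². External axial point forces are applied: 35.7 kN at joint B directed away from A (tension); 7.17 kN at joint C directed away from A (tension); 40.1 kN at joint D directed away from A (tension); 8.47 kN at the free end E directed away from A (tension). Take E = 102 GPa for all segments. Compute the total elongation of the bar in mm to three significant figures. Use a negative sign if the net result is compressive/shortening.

Internal axial forces (sectioning from the free end, tension +): N_DE = 8.47 kN, N_CD = 48.57 kN, N_BC = 55.74 kN, N_AB = 91.44 kN.
A_AB = 882.1 mm².
A_BC = 274.4 mm².
A_CD = 711.6 mm².
δ_AB = 91440·808/(882.1·102000) = 0.8212 mm
δ_BC = 55740·431/(274.4·102000) = 0.8582 mm
δ_CD = 48570·616/(711.6·102000) = 0.4122 mm
δ_DE = 8470·567/(332·102000) = 0.1418 mm
δ = Σδ_i = 2.233 mm.

2.23 mm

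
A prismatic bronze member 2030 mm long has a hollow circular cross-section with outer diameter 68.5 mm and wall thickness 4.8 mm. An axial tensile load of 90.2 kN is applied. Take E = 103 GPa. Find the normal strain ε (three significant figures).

9.12e-04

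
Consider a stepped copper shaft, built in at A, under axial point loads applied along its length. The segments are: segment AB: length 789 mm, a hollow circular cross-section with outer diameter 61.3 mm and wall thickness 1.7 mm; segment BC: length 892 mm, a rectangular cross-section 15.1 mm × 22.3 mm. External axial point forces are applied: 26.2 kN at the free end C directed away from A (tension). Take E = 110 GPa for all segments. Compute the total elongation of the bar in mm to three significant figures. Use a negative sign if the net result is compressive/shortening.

Internal axial forces (sectioning from the free end, tension +): N_BC = 26.2 kN, N_AB = 26.2 kN.
A_AB = 318.3 mm².
A_BC = 336.7 mm².
δ_AB = 26200·789/(318.3·110000) = 0.5904 mm
δ_BC = 26200·892/(336.7·110000) = 0.6309 mm
δ = Σδ_i = 1.221 mm.

1.22 mm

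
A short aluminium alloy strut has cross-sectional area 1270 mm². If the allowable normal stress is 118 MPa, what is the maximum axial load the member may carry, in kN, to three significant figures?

150 kN

P_max = σ_allow · A = 118 · 1270 = 149900 N = 149.9 kN.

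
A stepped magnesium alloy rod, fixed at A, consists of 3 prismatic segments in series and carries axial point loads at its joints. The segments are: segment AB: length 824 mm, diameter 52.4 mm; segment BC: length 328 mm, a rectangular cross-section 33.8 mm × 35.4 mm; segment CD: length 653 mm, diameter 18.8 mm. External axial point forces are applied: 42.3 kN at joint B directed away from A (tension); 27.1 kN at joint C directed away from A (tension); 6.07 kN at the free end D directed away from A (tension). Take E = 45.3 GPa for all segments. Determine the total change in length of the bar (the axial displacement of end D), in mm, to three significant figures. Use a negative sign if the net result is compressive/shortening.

1.15 mm

Internal axial forces (sectioning from the free end, tension +): N_CD = 6.07 kN, N_BC = 33.17 kN, N_AB = 75.47 kN.
A_AB = 2157 mm².
A_BC = 1197 mm².
A_CD = 277.6 mm².
δ_AB = 75470·824/(2157·45300) = 0.6366 mm
δ_BC = 33170·328/(1197·45300) = 0.2007 mm
δ_CD = 6070·653/(277.6·45300) = 0.3152 mm
δ = Σδ_i = 1.153 mm.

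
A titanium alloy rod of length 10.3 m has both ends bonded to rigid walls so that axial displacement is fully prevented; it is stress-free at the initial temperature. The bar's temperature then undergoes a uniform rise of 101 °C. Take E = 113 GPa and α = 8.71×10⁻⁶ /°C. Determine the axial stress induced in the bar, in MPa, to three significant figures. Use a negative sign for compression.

Free thermal expansion αLΔT = 8.71e-6 · 10300 · 101 = 9.061 mm.
The walls impose strain ε = −(9.061)/10300 = -8.7971e-04; σ = Eε = 113000 · -8.7971e-04 = -99.41 MPa.

-99.4 MPa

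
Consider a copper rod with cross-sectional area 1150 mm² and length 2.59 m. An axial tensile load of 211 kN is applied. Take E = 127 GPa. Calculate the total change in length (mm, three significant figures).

3.74 mm

δ_mech = NL/(AE) = 211000·2590/(1150·127000) = 3.742 mm.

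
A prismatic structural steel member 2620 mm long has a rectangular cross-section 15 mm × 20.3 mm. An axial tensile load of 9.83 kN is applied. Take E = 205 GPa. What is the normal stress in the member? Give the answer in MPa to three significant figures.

32.3 MPa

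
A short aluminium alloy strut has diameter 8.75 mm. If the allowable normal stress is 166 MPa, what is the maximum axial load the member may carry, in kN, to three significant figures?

9.98 kN

A = 60.13 mm².
P_max = σ_allow · A = 166 · 60.13 = 9982 N = 9.982 kN.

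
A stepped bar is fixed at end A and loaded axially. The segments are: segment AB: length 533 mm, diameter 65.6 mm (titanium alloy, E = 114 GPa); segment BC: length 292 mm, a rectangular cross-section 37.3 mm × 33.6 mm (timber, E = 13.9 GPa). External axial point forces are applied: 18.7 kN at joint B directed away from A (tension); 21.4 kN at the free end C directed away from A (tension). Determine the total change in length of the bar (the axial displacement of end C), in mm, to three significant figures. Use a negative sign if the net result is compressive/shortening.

0.414 mm

Internal axial forces (sectioning from the free end, tension +): N_BC = 21.4 kN, N_AB = 40.1 kN.
A_AB = 3380 mm².
A_BC = 1253 mm².
δ_AB = 40100·533/(3380·114000) = 0.05547 mm
δ_BC = 21400·292/(1253·13900) = 0.3587 mm
δ = Σδ_i = 0.4142 mm.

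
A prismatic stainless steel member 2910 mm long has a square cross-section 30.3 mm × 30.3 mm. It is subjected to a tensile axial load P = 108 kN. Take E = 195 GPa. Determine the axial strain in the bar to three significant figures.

6.03e-04

A = 918.1 mm².
σ = N/A = 117.6 MPa; ε = σ/E = 117.6/195000 = 6.033e-04.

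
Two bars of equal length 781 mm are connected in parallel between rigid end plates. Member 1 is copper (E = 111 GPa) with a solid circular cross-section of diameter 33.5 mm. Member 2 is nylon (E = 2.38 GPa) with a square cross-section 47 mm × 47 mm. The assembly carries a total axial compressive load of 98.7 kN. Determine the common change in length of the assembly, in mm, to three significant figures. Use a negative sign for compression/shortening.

A_1 = 881.4 mm².
A_2 = 2209 mm².
Equal strain + equilibrium ⇒ each member carries load in proportion to AE: A₁E₁ = 97840000 N, A₂E₂ = 5257000 N, ΣAE = 103100000 N.
δ = PL/ΣAE = -98700·781/103100000 = -0.7477 mm.

-0.748 mm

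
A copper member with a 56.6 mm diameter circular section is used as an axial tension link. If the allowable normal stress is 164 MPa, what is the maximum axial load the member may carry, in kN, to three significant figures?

413 kN

A = 2516 mm².
P_max = σ_allow · A = 164 · 2516 = 412600 N = 412.6 kN.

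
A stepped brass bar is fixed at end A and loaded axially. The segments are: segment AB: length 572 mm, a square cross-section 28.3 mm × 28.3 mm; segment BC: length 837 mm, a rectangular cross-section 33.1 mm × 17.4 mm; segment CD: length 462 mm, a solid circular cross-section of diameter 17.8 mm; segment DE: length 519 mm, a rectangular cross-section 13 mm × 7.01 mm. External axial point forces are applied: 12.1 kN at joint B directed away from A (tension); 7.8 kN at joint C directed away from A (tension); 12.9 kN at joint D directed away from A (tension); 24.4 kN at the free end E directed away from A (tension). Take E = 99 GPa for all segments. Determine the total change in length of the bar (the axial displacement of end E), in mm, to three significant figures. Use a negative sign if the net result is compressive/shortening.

3.18 mm

Internal axial forces (sectioning from the free end, tension +): N_DE = 24.4 kN, N_CD = 37.3 kN, N_BC = 45.1 kN, N_AB = 57.2 kN.
A_AB = 800.9 mm².
A_BC = 575.9 mm².
A_CD = 248.8 mm².
A_DE = 91.13 mm².
δ_AB = 57200·572/(800.9·99000) = 0.4127 mm
δ_BC = 45100·837/(575.9·99000) = 0.662 mm
δ_CD = 37300·462/(248.8·99000) = 0.6995 mm
δ_DE = 24400·519/(91.13·99000) = 1.404 mm
δ = Σδ_i = 3.178 mm.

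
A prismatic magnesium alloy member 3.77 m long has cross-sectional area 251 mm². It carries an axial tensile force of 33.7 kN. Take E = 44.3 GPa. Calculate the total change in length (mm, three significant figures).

11.4 mm

δ_mech = NL/(AE) = 33700·3770/(251·44300) = 11.43 mm.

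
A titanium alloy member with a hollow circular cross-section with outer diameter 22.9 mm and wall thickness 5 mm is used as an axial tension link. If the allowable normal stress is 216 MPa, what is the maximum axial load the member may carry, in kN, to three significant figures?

A = 281.2 mm².
P_max = σ_allow · A = 216 · 281.2 = 60730 N = 60.73 kN.

60.7 kN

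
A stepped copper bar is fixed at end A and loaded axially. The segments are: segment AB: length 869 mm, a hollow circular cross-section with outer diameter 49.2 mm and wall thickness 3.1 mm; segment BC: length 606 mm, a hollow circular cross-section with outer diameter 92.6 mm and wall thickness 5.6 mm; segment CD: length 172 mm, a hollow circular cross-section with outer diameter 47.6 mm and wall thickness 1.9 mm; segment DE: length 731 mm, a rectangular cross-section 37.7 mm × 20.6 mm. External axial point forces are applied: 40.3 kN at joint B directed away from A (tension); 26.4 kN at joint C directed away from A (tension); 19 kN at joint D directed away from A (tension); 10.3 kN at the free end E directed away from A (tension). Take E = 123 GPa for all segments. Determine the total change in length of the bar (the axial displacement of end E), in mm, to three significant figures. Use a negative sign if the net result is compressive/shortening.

1.92 mm

Internal axial forces (sectioning from the free end, tension +): N_DE = 10.3 kN, N_CD = 29.3 kN, N_BC = 55.7 kN, N_AB = 96 kN.
A_AB = 449 mm².
A_BC = 1531 mm².
A_CD = 272.8 mm².
A_DE = 776.6 mm².
δ_AB = 96000·869/(449·123000) = 1.511 mm
δ_BC = 55700·606/(1531·123000) = 0.1793 mm
δ_CD = 29300·172/(272.8·123000) = 0.1502 mm
δ_DE = 10300·731/(776.6·123000) = 0.07882 mm
δ = Σδ_i = 1.919 mm.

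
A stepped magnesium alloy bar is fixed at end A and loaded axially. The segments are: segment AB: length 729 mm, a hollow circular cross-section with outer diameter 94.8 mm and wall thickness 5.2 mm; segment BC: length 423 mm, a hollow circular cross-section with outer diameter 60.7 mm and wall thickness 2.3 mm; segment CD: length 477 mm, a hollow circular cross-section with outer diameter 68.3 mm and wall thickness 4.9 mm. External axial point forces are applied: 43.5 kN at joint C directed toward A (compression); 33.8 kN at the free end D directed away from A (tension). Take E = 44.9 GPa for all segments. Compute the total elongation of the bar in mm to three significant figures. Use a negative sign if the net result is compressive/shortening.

Internal axial forces (sectioning from the free end, tension +): N_CD = 33.8 kN, N_BC = -9.7 kN, N_AB = -9.7 kN.
A_AB = 1464 mm².
A_BC = 422 mm².
A_CD = 976 mm².
δ_AB = -9700·729/(1464·44900) = -0.1076 mm
δ_BC = -9700·423/(422·44900) = -0.2166 mm
δ_CD = 33800·477/(976·44900) = 0.3679 mm
δ = Σδ_i = 0.04377 mm.

0.0438 mm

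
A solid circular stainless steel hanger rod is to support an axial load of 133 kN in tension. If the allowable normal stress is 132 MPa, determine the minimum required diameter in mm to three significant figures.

35.8 mm

Required area A ≥ P/σ_allow = 133000/132 = 1008 mm².
For a solid circular section, d ≥ √(4A/π) = 35.82 mm.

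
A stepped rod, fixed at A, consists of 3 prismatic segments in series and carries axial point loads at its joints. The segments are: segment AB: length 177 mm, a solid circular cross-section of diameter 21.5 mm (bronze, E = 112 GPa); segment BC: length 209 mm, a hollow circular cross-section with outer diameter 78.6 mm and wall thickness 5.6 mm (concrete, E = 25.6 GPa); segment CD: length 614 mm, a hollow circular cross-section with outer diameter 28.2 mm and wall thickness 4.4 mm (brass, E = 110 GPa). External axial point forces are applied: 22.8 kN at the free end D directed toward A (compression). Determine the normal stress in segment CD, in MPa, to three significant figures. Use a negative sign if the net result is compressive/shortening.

-69.3 MPa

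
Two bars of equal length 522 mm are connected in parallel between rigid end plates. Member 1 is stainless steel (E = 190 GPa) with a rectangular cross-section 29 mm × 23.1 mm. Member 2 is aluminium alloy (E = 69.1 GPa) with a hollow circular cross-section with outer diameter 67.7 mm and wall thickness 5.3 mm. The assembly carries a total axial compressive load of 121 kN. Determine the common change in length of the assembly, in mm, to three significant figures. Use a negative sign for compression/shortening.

A_1 = 669.9 mm².
A_2 = 1039 mm².
Equal strain + equilibrium ⇒ each member carries load in proportion to AE: A₁E₁ = 127300000 N, A₂E₂ = 71790000 N, ΣAE = 199100000 N.
δ = PL/ΣAE = -121000·522/199100000 = -0.3173 mm.

-0.317 mm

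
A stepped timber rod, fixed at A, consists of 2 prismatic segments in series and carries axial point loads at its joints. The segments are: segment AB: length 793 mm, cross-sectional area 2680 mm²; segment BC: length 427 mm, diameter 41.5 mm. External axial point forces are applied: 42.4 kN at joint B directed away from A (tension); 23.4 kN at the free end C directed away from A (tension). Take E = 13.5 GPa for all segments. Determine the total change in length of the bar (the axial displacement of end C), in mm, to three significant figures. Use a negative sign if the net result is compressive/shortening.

1.99 mm

Internal axial forces (sectioning from the free end, tension +): N_BC = 23.4 kN, N_AB = 65.8 kN.
A_BC = 1353 mm².
δ_AB = 65800·793/(2680·13500) = 1.442 mm
δ_BC = 23400·427/(1353·13500) = 0.5472 mm
δ = Σδ_i = 1.989 mm.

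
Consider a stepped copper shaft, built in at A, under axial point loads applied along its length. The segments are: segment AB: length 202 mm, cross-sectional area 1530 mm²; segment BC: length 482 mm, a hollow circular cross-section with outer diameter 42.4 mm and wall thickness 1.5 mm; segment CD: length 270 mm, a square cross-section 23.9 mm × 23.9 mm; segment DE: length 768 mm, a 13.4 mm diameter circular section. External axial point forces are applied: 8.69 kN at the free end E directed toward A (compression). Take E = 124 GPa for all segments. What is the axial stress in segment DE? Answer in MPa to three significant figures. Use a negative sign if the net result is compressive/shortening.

-61.6 MPa

Internal axial forces (sectioning from the free end, tension +): N_DE = -8.69 kN, N_CD = -8.69 kN, N_BC = -8.69 kN, N_AB = -8.69 kN.
A_DE = 141 mm².
σ_DE = N_DE/A_DE = -8690/141 = -61.62 MPa.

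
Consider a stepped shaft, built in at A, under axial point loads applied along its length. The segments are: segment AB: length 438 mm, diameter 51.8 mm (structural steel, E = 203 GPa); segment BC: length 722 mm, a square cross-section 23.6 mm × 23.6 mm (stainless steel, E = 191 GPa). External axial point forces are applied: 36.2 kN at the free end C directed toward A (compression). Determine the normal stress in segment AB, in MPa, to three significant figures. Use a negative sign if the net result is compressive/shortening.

-17.2 MPa

Internal axial forces (sectioning from the free end, tension +): N_BC = -36.2 kN, N_AB = -36.2 kN.
A_AB = 2107 mm².
σ_AB = N_AB/A_AB = -36200/2107 = -17.18 MPa.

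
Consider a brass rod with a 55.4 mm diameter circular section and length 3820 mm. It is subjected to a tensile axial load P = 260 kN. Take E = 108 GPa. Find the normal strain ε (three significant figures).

A = 2411 mm².
σ = N/A = 107.9 MPa; ε = σ/E = 107.9/108000 = 9.987e-04.

9.99e-04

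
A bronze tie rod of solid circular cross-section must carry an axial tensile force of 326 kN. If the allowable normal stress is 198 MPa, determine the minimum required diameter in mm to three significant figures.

45.8 mm

Required area A ≥ P/σ_allow = 326000/198 = 1646 mm².
For a solid circular section, d ≥ √(4A/π) = 45.79 mm.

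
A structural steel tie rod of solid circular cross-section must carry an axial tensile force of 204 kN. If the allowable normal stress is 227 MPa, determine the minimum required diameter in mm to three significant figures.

Required area A ≥ P/σ_allow = 204000/227 = 898.7 mm².
For a solid circular section, d ≥ √(4A/π) = 33.83 mm.

33.8 mm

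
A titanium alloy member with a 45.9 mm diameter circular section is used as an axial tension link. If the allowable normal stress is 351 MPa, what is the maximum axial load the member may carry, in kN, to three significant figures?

581 kN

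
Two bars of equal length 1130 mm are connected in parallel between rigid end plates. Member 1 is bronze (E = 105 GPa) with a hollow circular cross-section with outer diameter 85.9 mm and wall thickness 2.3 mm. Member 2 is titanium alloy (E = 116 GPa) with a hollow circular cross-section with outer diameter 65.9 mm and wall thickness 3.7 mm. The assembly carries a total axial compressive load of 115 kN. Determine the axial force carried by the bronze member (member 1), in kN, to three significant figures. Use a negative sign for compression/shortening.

A_1 = 604.1 mm².
A_2 = 723 mm².
Equal strain + equilibrium ⇒ each member carries load in proportion to AE: A₁E₁ = 63430000 N, A₂E₂ = 83870000 N, ΣAE = 147300000 N.
F₁ = P·A₁E₁/ΣAE = -115000·63430000/147300000 = -49520 N.

-49.5 kN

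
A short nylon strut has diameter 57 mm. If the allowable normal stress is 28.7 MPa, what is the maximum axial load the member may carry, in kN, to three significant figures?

A = 2552 mm².
P_max = σ_allow · A = 28.7 · 2552 = 73240 N = 73.24 kN.

73.2 kN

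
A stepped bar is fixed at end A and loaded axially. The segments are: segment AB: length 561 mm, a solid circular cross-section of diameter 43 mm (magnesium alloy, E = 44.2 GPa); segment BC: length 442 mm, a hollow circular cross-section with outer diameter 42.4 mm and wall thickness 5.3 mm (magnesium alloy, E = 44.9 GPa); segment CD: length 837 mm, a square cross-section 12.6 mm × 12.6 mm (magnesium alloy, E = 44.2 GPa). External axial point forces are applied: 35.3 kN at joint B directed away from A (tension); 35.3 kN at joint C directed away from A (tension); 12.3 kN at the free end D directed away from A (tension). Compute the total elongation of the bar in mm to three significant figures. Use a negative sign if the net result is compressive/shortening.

Internal axial forces (sectioning from the free end, tension +): N_CD = 12.3 kN, N_BC = 47.6 kN, N_AB = 82.9 kN.
A_AB = 1452 mm².
A_BC = 617.7 mm².
A_CD = 158.8 mm².
δ_AB = 82900·561/(1452·44200) = 0.7245 mm
δ_BC = 47600·442/(617.7·44900) = 0.7585 mm
δ_CD = 12300·837/(158.8·44200) = 1.467 mm
δ = Σδ_i = 2.95 mm.

2.95 mm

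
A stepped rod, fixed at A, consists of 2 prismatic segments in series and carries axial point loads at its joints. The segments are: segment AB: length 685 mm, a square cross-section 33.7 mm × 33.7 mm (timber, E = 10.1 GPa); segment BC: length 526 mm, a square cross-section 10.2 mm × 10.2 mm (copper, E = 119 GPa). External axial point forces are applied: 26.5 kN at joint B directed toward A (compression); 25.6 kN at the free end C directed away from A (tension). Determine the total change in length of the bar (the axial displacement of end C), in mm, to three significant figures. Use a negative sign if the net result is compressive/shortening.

1.03 mm

Internal axial forces (sectioning from the free end, tension +): N_BC = 25.6 kN, N_AB = -0.9 kN.
A_AB = 1136 mm².
A_BC = 104 mm².
δ_AB = -900·685/(1136·10100) = -0.05375 mm
δ_BC = 25600·526/(104·119000) = 1.088 mm
δ = Σδ_i = 1.034 mm.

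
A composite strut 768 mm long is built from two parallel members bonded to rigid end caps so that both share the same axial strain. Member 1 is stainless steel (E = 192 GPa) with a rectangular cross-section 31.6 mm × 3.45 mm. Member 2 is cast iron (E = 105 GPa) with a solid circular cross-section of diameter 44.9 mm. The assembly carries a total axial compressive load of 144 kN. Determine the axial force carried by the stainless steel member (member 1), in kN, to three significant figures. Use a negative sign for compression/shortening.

-16.1 kN

A_1 = 109 mm².
A_2 = 1583 mm².
Equal strain + equilibrium ⇒ each member carries load in proportion to AE: A₁E₁ = 20930000 N, A₂E₂ = 166300000 N, ΣAE = 187200000 N.
F₁ = P·A₁E₁/ΣAE = -144000·20930000/187200000 = -16100 N.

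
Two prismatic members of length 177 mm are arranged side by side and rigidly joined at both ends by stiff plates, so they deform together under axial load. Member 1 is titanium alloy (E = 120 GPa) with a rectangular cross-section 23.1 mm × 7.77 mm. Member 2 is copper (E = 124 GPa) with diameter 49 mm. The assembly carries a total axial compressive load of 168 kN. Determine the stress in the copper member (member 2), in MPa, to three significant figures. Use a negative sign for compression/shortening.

A_1 = 179.5 mm².
A_2 = 1886 mm².
Equal strain + equilibrium ⇒ each member carries load in proportion to AE: A₁E₁ = 21540000 N, A₂E₂ = 233800000 N, ΣAE = 255400000 N.
σ₂ = P·E₂/ΣAE = -168000·124000/255400000 = -81.58 MPa.

-81.6 MPa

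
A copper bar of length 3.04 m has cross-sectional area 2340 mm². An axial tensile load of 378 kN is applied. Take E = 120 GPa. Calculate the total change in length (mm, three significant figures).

4.09 mm

δ_mech = NL/(AE) = 378000·3040/(2340·120000) = 4.092 mm.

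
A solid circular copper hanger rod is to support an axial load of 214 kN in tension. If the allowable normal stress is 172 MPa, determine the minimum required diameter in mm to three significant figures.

39.8 mm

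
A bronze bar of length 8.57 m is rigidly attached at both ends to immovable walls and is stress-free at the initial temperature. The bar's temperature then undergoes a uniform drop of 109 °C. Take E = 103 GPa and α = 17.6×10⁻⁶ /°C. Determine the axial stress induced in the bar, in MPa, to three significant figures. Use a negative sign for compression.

198 MPa

Free thermal expansion αLΔT = 17.6e-6 · 8570 · -109 = -16.44 mm.
The walls impose strain ε = −(-16.44)/8570 = 1.9184e-03; σ = Eε = 103000 · 1.9184e-03 = 197.6 MPa.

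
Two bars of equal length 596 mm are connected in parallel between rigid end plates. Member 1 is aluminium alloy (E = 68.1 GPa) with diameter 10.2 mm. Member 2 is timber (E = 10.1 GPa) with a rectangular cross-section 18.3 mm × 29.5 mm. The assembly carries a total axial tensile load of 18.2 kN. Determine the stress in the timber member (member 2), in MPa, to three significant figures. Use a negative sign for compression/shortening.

A_1 = 81.71 mm².
A_2 = 539.9 mm².
Equal strain + equilibrium ⇒ each member carries load in proportion to AE: A₁E₁ = 5565000 N, A₂E₂ = 5452000 N, ΣAE = 11020000 N.
σ₂ = P·E₂/ΣAE = 18200·10100/11020000 = 16.68 MPa.

16.7 MPa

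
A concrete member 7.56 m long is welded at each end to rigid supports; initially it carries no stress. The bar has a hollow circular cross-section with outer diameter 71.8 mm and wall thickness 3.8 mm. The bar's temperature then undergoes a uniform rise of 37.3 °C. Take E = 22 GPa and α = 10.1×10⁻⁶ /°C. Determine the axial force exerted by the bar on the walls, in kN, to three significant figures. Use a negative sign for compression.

Free thermal expansion αLΔT = 10.1e-6 · 7560 · 37.3 = 2.848 mm.
The walls impose strain ε = −(2.848)/7560 = -3.7673e-04; σ = Eε = 22000 · -3.7673e-04 = -8.288 MPa.
Wall reaction R = σ·A = -8.288·811.8 = -6728 N = -6.728 kN.

-6.73 kN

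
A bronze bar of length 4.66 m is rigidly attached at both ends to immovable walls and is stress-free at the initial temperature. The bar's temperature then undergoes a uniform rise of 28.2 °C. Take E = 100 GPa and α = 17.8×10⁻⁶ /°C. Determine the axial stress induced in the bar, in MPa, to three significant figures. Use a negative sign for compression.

Free thermal expansion αLΔT = 17.8e-6 · 4660 · 28.2 = 2.339 mm.
The walls impose strain ε = −(2.339)/4660 = -5.0196e-04; σ = Eε = 100000 · -5.0196e-04 = -50.2 MPa.

-50.2 MPa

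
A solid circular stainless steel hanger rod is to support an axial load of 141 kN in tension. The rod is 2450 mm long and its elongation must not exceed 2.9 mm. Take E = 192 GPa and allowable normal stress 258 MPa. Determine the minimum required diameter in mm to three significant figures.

Required area A ≥ P/σ_allow = 141000/258 = 546.5 mm².
For a solid circular section, d ≥ √(4A/π) = 26.38 mm.
Elongation limit: A ≥ PL/(Eδ_allow) = 141000·2450/(192000·2.9) = 620.4 mm² ⇒ d ≥ 28.11 mm.
The elongation limit governs.

28.1 mm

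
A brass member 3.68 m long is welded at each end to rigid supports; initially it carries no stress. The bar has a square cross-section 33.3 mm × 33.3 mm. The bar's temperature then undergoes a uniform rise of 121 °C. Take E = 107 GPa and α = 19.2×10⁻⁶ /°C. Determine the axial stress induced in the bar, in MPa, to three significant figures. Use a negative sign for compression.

Free thermal expansion αLΔT = 19.2e-6 · 3680 · 121 = 8.549 mm.
The walls impose strain ε = −(8.549)/3680 = -2.3232e-03; σ = Eε = 107000 · -2.3232e-03 = -248.6 MPa.

-249 MPa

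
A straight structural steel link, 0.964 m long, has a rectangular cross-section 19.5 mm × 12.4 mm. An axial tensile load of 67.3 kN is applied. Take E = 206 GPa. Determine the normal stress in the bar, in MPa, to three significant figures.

278 MPa

A = 241.8 mm².
σ = N/A = 67300/241.8 = 278.3 MPa.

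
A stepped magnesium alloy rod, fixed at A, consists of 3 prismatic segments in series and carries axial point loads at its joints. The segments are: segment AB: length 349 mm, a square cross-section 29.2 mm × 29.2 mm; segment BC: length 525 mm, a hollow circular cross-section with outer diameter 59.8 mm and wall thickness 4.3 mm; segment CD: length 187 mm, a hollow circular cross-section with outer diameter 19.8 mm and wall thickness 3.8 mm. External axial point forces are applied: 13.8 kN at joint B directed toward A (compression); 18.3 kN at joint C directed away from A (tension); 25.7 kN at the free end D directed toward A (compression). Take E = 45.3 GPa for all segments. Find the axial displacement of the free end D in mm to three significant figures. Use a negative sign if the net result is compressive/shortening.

Internal axial forces (sectioning from the free end, tension +): N_CD = -25.7 kN, N_BC = -7.4 kN, N_AB = -21.2 kN.
A_AB = 852.6 mm².
A_BC = 749.7 mm².
A_CD = 191 mm².
δ_AB = -21200·349/(852.6·45300) = -0.1916 mm
δ_BC = -7400·525/(749.7·45300) = -0.1144 mm
δ_CD = -25700·187/(191·45300) = -0.5554 mm
δ = Σδ_i = -0.8614 mm.

-0.861 mm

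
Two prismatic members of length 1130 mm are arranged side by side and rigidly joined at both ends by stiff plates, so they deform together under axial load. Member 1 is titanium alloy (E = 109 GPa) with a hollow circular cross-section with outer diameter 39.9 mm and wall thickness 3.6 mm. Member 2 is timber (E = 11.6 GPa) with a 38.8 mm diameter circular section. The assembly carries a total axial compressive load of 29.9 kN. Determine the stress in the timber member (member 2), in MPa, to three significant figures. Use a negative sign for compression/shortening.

A_1 = 410.5 mm².
A_2 = 1182 mm².
Equal strain + equilibrium ⇒ each member carries load in proportion to AE: A₁E₁ = 44750000 N, A₂E₂ = 13720000 N, ΣAE = 58460000 N.
σ₂ = P·E₂/ΣAE = -29900·11600/58460000 = -5.932 MPa.

-5.93 MPa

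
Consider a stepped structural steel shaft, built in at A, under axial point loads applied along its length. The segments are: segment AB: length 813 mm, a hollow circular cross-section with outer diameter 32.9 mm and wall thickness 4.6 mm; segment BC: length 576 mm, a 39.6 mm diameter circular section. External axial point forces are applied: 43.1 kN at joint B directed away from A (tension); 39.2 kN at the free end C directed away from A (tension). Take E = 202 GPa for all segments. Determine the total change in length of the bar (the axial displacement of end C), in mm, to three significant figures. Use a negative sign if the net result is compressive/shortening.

Internal axial forces (sectioning from the free end, tension +): N_BC = 39.2 kN, N_AB = 82.3 kN.
A_AB = 409 mm².
A_BC = 1232 mm².
δ_AB = 82300·813/(409·202000) = 0.8099 mm
δ_BC = 39200·576/(1232·202000) = 0.09076 mm
δ = Σδ_i = 0.9007 mm.

0.901 mm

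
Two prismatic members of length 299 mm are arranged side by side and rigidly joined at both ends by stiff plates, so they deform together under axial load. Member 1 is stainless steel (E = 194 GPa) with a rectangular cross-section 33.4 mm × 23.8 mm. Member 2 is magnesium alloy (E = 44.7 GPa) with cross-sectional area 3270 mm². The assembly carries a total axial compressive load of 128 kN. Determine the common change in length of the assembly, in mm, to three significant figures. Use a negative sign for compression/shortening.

-0.127 mm

A_1 = 794.9 mm².
Equal strain + equilibrium ⇒ each member carries load in proportion to AE: A₁E₁ = 154200000 N, A₂E₂ = 146200000 N, ΣAE = 300400000 N.
δ = PL/ΣAE = -128000·299/300400000 = -0.1274 mm.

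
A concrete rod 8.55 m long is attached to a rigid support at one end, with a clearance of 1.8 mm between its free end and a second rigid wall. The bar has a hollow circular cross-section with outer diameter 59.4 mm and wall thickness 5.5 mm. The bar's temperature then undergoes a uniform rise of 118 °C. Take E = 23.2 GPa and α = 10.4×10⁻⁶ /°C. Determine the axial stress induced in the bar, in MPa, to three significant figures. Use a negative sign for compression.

Free thermal expansion αLΔT = 10.4e-6 · 8550 · 118 = 10.49 mm.
The walls engage after the gap closes; constrained expansion = 10.49 − 1.8 = 8.693 mm.
The walls impose strain ε = −(8.693)/8550 = -1.0167e-03; σ = Eε = 23200 · -1.0167e-03 = -23.59 MPa.

-23.6 MPa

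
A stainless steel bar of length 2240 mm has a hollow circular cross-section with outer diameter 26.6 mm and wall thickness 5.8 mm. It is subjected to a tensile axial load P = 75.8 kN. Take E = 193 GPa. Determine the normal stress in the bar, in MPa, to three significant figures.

200 MPa

A = 379 mm².
σ = N/A = 75800/379 = 200 MPa.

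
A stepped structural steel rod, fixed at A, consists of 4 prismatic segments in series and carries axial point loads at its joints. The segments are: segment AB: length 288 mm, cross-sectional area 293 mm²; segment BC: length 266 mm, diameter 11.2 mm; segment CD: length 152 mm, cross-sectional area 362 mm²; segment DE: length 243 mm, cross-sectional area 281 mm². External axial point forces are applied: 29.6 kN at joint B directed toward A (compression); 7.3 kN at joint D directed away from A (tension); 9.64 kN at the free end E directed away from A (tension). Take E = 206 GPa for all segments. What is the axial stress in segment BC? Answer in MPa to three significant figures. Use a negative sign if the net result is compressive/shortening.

Internal axial forces (sectioning from the free end, tension +): N_DE = 9.64 kN, N_CD = 16.94 kN, N_BC = 16.94 kN, N_AB = -12.66 kN.
A_BC = 98.52 mm².
σ_BC = N_BC/A_BC = 16940/98.52 = 171.9 MPa.

172 MPa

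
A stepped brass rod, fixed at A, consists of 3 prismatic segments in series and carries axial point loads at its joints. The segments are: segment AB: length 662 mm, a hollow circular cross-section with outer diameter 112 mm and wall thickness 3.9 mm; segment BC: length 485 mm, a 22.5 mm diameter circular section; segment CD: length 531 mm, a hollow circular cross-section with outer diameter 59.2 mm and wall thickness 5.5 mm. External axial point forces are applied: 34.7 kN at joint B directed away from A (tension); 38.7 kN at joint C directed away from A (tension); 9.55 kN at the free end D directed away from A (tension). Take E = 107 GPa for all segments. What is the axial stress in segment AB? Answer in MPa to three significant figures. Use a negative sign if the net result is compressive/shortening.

62.6 MPa

Internal axial forces (sectioning from the free end, tension +): N_CD = 9.55 kN, N_BC = 48.25 kN, N_AB = 82.95 kN.
A_AB = 1324 mm².
σ_AB = N_AB/A_AB = 82950/1324 = 62.63 MPa.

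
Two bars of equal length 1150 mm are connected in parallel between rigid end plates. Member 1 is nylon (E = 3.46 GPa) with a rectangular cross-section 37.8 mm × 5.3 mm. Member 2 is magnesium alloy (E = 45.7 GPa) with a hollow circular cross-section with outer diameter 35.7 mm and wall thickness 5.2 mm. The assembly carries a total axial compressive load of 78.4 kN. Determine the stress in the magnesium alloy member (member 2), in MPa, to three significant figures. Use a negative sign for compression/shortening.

A_1 = 200.3 mm².
A_2 = 498.3 mm².
Equal strain + equilibrium ⇒ each member carries load in proportion to AE: A₁E₁ = 693200 N, A₂E₂ = 22770000 N, ΣAE = 23460000 N.
σ₂ = P·E₂/ΣAE = -78400·45700/23460000 = -152.7 MPa.

-153 MPa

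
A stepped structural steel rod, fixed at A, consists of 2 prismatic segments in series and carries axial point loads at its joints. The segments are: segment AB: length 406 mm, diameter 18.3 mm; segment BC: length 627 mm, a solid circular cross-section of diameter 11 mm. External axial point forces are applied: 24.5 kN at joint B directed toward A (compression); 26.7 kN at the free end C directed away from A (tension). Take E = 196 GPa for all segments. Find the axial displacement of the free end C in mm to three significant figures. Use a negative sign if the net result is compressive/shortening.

0.916 mm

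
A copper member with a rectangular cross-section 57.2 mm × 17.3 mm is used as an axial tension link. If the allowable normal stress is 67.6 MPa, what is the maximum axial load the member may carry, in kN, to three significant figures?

66.9 kN

A = 989.6 mm².
P_max = σ_allow · A = 67.6 · 989.6 = 66890 N = 66.89 kN.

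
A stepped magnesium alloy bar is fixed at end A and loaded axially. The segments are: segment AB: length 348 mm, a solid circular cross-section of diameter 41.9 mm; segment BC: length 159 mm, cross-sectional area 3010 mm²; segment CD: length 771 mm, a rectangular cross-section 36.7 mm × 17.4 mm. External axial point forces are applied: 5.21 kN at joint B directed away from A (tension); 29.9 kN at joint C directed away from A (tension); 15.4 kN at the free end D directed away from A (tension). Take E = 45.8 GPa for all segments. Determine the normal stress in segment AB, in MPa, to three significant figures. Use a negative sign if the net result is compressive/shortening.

Internal axial forces (sectioning from the free end, tension +): N_CD = 15.4 kN, N_BC = 45.3 kN, N_AB = 50.51 kN.
A_AB = 1379 mm².
σ_AB = N_AB/A_AB = 50510/1379 = 36.63 MPa.

36.6 MPa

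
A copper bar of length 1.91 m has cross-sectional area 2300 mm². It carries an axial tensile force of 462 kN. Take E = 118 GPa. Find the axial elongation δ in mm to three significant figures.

δ_mech = NL/(AE) = 462000·1910/(2300·118000) = 3.251 mm.

3.25 mm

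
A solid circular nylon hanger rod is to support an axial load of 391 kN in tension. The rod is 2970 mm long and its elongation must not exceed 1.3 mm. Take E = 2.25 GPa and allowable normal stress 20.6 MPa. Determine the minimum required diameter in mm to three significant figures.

711 mm

Required area A ≥ P/σ_allow = 391000/20.6 = 18980 mm².
For a solid circular section, d ≥ √(4A/π) = 155.5 mm.
Elongation limit: A ≥ PL/(Eδ_allow) = 391000·2970/(2250·1.3) = 397000 mm² ⇒ d ≥ 711 mm.
The elongation limit governs.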